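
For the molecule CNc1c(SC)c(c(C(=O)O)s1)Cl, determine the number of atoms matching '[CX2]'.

0

Check the 13 heavy atoms by environment: 1× s (aromatic, X2) → no; 4× c (aromatic, X3) → no; 1× S (X2) → no; 2× C (X4) → no; 1× Cl (X1) → no; 1× C (X3) → no; 1× O (X1) → no; 1× O (X2) → no; 1× N (X3) → no.
No environment satisfies the query, so 0 matching atoms.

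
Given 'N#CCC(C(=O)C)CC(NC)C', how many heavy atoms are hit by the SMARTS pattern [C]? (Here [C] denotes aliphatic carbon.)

9

The query [C] means: uppercase C matches aliphatic (non-aromatic) carbon only.
Check the 12 heavy atoms by environment: 9× C → match; 2× N → no; 1× O → no.
That gives 9 matching atoms.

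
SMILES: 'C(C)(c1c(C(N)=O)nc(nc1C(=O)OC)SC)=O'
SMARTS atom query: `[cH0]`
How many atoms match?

4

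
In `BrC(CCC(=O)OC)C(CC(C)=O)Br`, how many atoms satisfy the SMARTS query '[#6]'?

The query [#6] means: #6 matches any atom with atomic number 6 (carbon, aromatic or aliphatic).
Check the 14 heavy atoms by environment: 9× C → match; 3× O → no; 2× Br → no.
That gives 9 matching atoms.

9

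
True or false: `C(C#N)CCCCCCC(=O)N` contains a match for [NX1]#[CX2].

True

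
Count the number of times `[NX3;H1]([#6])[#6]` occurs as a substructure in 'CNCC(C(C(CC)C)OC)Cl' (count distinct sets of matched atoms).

1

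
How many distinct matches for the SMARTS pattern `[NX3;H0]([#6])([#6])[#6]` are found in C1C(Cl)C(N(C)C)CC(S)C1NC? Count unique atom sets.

1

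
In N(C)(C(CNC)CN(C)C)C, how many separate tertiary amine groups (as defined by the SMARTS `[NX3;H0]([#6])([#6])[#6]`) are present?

[NX3;H0]([#6])([#6])[#6] is the SMARTS for a tertiary amine: a trivalent nitrogen with no H, bonded to three carbons.
The molecule carries 2 separate instances of a dimethylamino group (-N(CH3)2) meeting every constraint; each maps to a distinct set of atoms, giving 2 matches.

2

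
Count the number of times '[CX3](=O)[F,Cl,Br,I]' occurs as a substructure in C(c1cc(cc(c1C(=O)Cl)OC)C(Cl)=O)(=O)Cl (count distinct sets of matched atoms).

3

[CX3](=O)[F,Cl,Br,I] is the SMARTS for an acyl halide: a carbonyl carbon bonded to a halogen.
The molecule carries 3 separate instances of an acyl chloride (-C(=O)Cl) meeting every constraint; each maps to a distinct set of atoms, giving 3 matches.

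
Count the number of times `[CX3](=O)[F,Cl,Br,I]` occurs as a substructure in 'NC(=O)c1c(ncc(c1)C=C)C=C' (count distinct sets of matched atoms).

[CX3](=O)[F,Cl,Br,I] is the SMARTS for an acyl halide: a carbonyl carbon bonded to a halogen.
No fragment in the molecule satisfies every constraint, giving 0 matches.

0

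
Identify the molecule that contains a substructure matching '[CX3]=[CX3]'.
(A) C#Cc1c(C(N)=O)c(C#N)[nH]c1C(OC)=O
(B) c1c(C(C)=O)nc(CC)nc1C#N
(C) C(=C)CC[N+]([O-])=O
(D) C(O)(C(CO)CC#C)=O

C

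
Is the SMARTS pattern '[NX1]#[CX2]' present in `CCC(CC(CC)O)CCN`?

The pattern [NX1]#[CX2] describes a nitrogen triple-bonded to a two-connected carbon — a nitrile.
The closest candidate here is a primary amino group (-NH2), but the nitrogen is NX3 (three connections), not NX1 triple-bonded. No other fragment satisfies the full query, so there is no match.

No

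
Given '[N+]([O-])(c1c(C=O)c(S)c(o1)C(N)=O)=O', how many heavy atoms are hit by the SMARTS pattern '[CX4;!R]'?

0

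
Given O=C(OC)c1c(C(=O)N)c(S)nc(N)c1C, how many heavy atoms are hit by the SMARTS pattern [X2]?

3

Check the 16 heavy atoms by environment: 1× n (aromatic, X2) → match; 5× c (aromatic, X3) → no; 2× C (X3) → no; 2× O (X1) → no; 1× O (X2) → match; 2× C (X4) → no; 1× S (X2) → match; 2× N (X3) → no.
Summing the matching environments: 1 + 1 + 1 = 3 matching atoms.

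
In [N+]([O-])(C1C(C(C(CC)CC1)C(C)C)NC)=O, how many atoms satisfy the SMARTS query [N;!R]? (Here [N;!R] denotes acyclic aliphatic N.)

The query [N;!R] means: aliphatic nitrogen not in a ring.
Check the 16 heavy atoms by environment: 6× C (in 6-ring) → no; 1× N (acyclic) → match; 6× C (acyclic) → no; 1× N (charge +1, acyclic) → match; 1× O (charge -1, acyclic) → no; 1× O (acyclic) → no.
Summing the matching environments: 1 + 1 = 2 matching atoms.

2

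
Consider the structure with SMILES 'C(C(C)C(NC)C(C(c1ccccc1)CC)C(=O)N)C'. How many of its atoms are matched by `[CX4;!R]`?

10

The query [CX4;!R] means: aliphatic carbon with four total connections, not in a ring.
Check the 20 heavy atoms by environment: 10× C (X4, acyclic) → match; 1× C (X3, acyclic) → no; 1× O (X1, acyclic) → no; 2× N (X3, acyclic) → no; 6× c (aromatic, X3, in 6-ring) → no.
That gives 10 matching atoms.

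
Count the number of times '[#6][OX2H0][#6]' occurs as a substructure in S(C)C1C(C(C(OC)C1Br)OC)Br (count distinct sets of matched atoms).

2

[#6][OX2H0][#6] is the SMARTS for an ether: an aliphatic oxygen bridging two carbons with no H on the oxygen.
The molecule carries 2 separate instances of a methoxy ether (-OCH3) meeting every constraint; each maps to a distinct set of atoms, giving 2 matches.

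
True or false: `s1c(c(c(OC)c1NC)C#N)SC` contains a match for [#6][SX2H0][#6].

The pattern [#6][SX2H0][#6] describes an aliphatic sulfur bridging two carbons with no H on the sulfur — a thioether.
The molecule carries a methylthio ether (-SCH3), whose atoms satisfy every constraint of the query, so the pattern matches.

True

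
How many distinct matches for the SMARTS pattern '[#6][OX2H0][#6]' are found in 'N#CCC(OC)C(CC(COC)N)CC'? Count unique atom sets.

2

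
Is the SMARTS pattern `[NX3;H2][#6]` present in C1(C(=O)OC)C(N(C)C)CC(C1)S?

No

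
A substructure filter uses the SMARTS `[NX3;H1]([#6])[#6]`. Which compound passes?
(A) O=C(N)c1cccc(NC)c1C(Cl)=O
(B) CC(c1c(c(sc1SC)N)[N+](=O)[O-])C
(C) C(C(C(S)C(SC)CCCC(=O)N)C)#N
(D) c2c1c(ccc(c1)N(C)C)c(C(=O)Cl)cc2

A

[NX3;H1]([#6])[#6] describes a trivalent nitrogen with one H, bonded to two carbons (a secondary amine).
(A) contains an N-methylamino group (-NHCH3), which satisfies every atom and bond constraint.
(B) has a primary amino group (-NH2) but the nitrogen has H2 and only one carbon neighbour.
(C) has a primary amide (-C(=O)NH2) but the -C(=O)NH2 nitrogen has H2, not H1.
(D) has a dimethylamino group (-N(CH3)2) but the nitrogen has H0, not H1.
So the answer is (A).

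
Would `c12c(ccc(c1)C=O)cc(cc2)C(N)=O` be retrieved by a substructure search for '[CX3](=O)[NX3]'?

Yes

The pattern [CX3](=O)[NX3] describes a carbonyl carbon bonded to a trivalent nitrogen — an amide.
The molecule carries a primary amide (-C(=O)NH2), whose atoms satisfy every constraint of the query, so the pattern matches.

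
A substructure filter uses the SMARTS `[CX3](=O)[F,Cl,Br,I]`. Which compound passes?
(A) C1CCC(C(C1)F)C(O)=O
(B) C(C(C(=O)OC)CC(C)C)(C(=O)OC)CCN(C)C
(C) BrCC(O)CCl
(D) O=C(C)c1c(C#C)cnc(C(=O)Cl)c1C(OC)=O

D

[CX3](=O)[F,Cl,Br,I] describes a carbonyl carbon bonded to a halogen (an acyl halide).
(A) has a carboxylic acid group (-C(=O)OH) but the carbonyl is bonded to -OH, not to a halogen.
(B) has a methyl-ester group (-C(=O)OCH3) but the carbonyl is bonded to -O-C, not to a halogen.
(C) has a chloro substituent but the Cl is not on a carbonyl carbon.
(D) contains an acyl chloride (-C(=O)Cl), which satisfies every atom and bond constraint.
So the answer is (D).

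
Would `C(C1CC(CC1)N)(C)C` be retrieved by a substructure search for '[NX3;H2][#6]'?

The pattern [NX3;H2][#6] describes a trivalent nitrogen with two H attached to carbon — a primary amine.
The molecule carries a primary amino group (-NH2), whose atoms satisfy every constraint of the query, so the pattern matches.

Yes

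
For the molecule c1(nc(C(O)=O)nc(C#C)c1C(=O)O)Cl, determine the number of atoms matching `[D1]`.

6

The query [D1] means: atom with exactly one heavy-atom neighbour (degree 1).
Check the 15 heavy atoms by environment: 2× n (aromatic, D2) → no; 4× c (aromatic, D3) → no; 2× C (D3) → no; 4× O (D1) → match; 1× C (D2) → no; 1× C (D1) → match; 1× Cl (D1) → match.
Summing the matching environments: 4 + 1 + 1 = 6 matching atoms.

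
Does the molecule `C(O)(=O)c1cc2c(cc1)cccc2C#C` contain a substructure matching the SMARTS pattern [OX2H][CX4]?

No

The pattern [OX2H][CX4] describes a hydroxyl oxygen bound to an sp3 (X4) carbon — an aliphatic alcohol.
The closest candidate here is a carboxylic acid group (-C(=O)OH), but the -OH is on a CX3 carbonyl carbon, not a CX4 carbon. No other fragment satisfies the full query, so there is no match.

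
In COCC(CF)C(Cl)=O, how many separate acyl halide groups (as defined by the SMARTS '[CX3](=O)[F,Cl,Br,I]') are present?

1

[CX3](=O)[F,Cl,Br,I] is the SMARTS for an acyl halide: a carbonyl carbon bonded to a halogen.
Exactly one fragment in the molecule meets all constraints, giving 1 match.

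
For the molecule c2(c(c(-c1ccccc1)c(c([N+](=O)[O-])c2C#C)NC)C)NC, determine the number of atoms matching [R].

12

The query [R] means: R matches any atom that is part of a ring.
Check the 22 heavy atoms by environment: 12× c (aromatic, in 6-ring) → match; 5× C (acyclic) → no; 1× N (charge +1, acyclic) → no; 1× O (charge -1, acyclic) → no; 1× O (acyclic) → no; 2× N (acyclic) → no.
That gives 12 matching atoms.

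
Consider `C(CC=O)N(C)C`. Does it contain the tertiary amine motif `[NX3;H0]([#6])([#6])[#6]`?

Yes

The pattern [NX3;H0]([#6])([#6])[#6] describes a trivalent nitrogen with no H, bonded to three carbons — a tertiary amine.
The molecule carries a dimethylamino group (-N(CH3)2), whose atoms satisfy every constraint of the query, so the pattern matches.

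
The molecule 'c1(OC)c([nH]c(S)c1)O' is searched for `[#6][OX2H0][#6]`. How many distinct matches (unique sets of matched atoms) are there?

1

[#6][OX2H0][#6] is the SMARTS for an ether: an aliphatic oxygen bridging two carbons with no H on the oxygen.
Exactly one fragment in the molecule meets all constraints, giving 1 match.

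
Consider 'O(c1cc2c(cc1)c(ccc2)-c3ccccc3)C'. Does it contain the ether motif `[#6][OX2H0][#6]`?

The pattern [#6][OX2H0][#6] describes an aliphatic oxygen bridging two carbons with no H on the oxygen — an ether.
The molecule carries a methoxy ether (-OCH3), whose atoms satisfy every constraint of the query, so the pattern matches.

Yes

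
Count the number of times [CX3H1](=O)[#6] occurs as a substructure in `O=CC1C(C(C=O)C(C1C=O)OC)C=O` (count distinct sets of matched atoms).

4

[CX3H1](=O)[#6] is the SMARTS for an aldehyde: an sp2 carbon with one H, double-bonded to O and single-bonded to carbon.
The molecule carries 4 separate instances of an aldehyde (-CHO) meeting every constraint; each maps to a distinct set of atoms, giving 4 matches.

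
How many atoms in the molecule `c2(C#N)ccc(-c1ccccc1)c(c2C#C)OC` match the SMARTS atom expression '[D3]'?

5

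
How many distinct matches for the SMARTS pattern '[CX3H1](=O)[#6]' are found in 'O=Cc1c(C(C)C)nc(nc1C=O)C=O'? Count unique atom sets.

[CX3H1](=O)[#6] is the SMARTS for an aldehyde: an sp2 carbon with one H, double-bonded to O and single-bonded to carbon.
The molecule carries 3 separate instances of an aldehyde (-CHO) meeting every constraint; each maps to a distinct set of atoms, giving 3 matches.

3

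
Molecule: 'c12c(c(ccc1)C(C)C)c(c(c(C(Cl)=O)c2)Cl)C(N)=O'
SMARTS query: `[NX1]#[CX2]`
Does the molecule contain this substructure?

The pattern [NX1]#[CX2] describes a nitrogen triple-bonded to a two-connected carbon — a nitrile.
The closest candidate here is a primary amide (-C(=O)NH2), but the nitrogen is NX3, not NX1. No other fragment satisfies the full query, so there is no match.

No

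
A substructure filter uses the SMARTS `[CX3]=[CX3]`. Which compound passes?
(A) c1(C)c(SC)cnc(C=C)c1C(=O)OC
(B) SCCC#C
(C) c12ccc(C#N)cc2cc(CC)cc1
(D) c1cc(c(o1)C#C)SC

A

[CX3]=[CX3] describes a non-aromatic C=C double bond between two sp2 carbons (an alkene).
(A) contains a vinyl group (-CH=CH2), which satisfies every atom and bond constraint.
(B) has an ethynyl group (-C#CH) but the C-C bond is a triple bond, not a double bond.
(C) has an ethyl group (-CH2CH3) but its C-C bond is a single bond between CX4 carbons, not CX3=CX3.
(D) has an ethynyl group (-C#CH) but the C-C bond is a triple bond, not a double bond.
So the answer is (A).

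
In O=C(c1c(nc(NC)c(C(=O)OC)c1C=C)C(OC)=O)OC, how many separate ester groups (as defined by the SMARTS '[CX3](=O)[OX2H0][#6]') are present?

3

[CX3](=O)[OX2H0][#6] is the SMARTS for an ester: a carbonyl carbon bonded to an oxygen that is itself bonded to carbon (no H on that O).
The molecule carries 3 separate instances of a methyl-ester group (-C(=O)OCH3) meeting every constraint; each maps to a distinct set of atoms, giving 3 matches.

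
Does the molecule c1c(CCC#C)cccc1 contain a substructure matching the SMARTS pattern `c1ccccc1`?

Yes

The pattern c1ccccc1 describes six aromatic carbons in a ring — a benzene ring.
The molecule carries a phenyl ring, whose atoms satisfy every constraint of the query, so the pattern matches.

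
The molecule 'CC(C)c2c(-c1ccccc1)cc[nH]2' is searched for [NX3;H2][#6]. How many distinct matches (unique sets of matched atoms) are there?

[NX3;H2][#6] is the SMARTS for a primary amine: a trivalent nitrogen with two H attached to carbon.
No fragment in the molecule satisfies every constraint, giving 0 matches.

0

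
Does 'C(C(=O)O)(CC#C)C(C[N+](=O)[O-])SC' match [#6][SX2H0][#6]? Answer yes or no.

Yes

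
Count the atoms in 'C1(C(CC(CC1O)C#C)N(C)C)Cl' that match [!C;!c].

The query [!C;!c] means: neither aliphatic nor aromatic carbon — same as [!#6].
Check the 13 heavy atoms by environment: 10× C → no; 1× O → match; 1× Cl → match; 1× N → match.
Summing the matching environments: 1 + 1 + 1 = 3 matching atoms.

3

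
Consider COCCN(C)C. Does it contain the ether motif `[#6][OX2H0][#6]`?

The pattern [#6][OX2H0][#6] describes an aliphatic oxygen bridging two carbons with no H on the oxygen — an ether.
The molecule carries a methoxy ether (-OCH3), whose atoms satisfy every constraint of the query, so the pattern matches.

Yes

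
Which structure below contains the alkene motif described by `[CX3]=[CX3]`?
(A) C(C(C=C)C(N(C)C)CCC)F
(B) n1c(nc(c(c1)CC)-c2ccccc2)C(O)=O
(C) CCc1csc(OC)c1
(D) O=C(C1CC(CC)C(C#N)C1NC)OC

A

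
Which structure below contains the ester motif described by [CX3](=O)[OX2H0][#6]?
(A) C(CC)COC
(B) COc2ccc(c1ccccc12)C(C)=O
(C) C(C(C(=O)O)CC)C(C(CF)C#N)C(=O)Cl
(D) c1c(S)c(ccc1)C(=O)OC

[CX3](=O)[OX2H0][#6] describes a carbonyl carbon bonded to an oxygen that is itself bonded to carbon (no H on that O) (an ester).
(A) has a methoxy ether (-OCH3) but the ether oxygen is not adjacent to a C=O carbon.
(B) has a methoxy ether (-OCH3) but the ether oxygen is not adjacent to a C=O carbon.
(C) has a carboxylic acid group (-C(=O)OH) but the singly-bonded O carries H (OX2H1, not H0).
(D) contains a methyl-ester group (-C(=O)OCH3), which satisfies every atom and bond constraint.
So the answer is (D).

D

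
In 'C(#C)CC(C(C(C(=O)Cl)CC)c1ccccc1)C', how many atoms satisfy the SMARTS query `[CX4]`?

The query [CX4] means: C with X4: aliphatic carbon with exactly 4 total connections (bonds + H).
Check the 18 heavy atoms by environment: 7× C (X4) → match; 1× C (X3) → no; 1× O (X1) → no; 1× Cl (X1) → no; 6× c (aromatic, X3) → no; 2× C (X2) → no.
That gives 7 matching atoms.

7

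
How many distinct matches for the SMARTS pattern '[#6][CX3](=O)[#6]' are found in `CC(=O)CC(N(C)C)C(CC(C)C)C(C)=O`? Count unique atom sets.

2

[#6][CX3](=O)[#6] is the SMARTS for a ketone: a carbonyl carbon (no H) flanked by two carbons.
The molecule carries 2 separate instances of an acetyl/ketone group (-C(=O)CH3) meeting every constraint; each maps to a distinct set of atoms, giving 2 matches.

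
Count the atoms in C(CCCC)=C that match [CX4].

4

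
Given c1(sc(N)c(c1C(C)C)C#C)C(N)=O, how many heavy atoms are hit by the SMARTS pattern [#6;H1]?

2

The query [#6;H1] means: any carbon bearing exactly one hydrogen.
Check the 14 heavy atoms by environment: 1× s (aromatic, H0) → no; 4× c (aromatic, H0) → no; 2× C (H1) → match; 2× C (H3) → no; 2× C (H0) → no; 2× N (H2) → no; 1× O (H0) → no.
That gives 2 matching atoms.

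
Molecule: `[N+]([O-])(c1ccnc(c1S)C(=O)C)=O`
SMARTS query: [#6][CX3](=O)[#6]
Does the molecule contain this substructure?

Yes

The pattern [#6][CX3](=O)[#6] describes a carbonyl carbon (no H) flanked by two carbons — a ketone.
The molecule carries an acetyl/ketone group (-C(=O)CH3), whose atoms satisfy every constraint of the query, so the pattern matches.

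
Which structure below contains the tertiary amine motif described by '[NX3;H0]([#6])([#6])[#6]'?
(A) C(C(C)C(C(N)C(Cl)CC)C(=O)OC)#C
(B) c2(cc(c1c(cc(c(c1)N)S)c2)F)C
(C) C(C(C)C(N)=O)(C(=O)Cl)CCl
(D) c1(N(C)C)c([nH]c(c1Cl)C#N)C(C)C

D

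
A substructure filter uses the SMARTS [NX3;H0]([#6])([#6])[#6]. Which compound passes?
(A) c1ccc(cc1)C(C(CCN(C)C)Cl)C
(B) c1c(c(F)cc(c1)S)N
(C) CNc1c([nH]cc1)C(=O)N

[NX3;H0]([#6])([#6])[#6] describes a trivalent nitrogen with no H, bonded to three carbons (a tertiary amine).
(A) contains a dimethylamino group (-N(CH3)2), which satisfies every atom and bond constraint.
(B) has a primary amino group (-NH2) but the nitrogen has H2, not H0 with three carbons.
(C) has a primary amide (-C(=O)NH2) but the amide nitrogen has H2 and only one carbon neighbour.
So the answer is (A).

A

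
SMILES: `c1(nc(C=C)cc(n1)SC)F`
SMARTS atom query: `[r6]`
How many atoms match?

The query [r6] means: r6 matches atoms in a six-membered ring.
Check the 11 heavy atoms by environment: 2× n (aromatic, in 6-ring) → match; 4× c (aromatic, in 6-ring) → match; 1× S (acyclic) → no; 3× C (acyclic) → no; 1× F (acyclic) → no.
Summing the matching environments: 2 + 4 = 6 matching atoms.

6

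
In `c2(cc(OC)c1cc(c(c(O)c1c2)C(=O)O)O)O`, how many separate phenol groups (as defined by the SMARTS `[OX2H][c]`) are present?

3

[OX2H][c] is the SMARTS for a phenol: a hydroxyl oxygen attached to an aromatic carbon.
The molecule carries 3 separate instances of a hydroxyl group (-OH) meeting every constraint; each maps to a distinct set of atoms, giving 3 matches.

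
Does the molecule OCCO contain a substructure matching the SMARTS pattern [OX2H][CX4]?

Yes

The pattern [OX2H][CX4] describes a hydroxyl oxygen bound to an sp3 (X4) carbon — an aliphatic alcohol.
The molecule carries a hydroxyl group (-OH), whose atoms satisfy every constraint of the query, so the pattern matches.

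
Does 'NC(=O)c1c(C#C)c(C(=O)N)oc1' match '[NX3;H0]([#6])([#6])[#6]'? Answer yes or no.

No

The pattern [NX3;H0]([#6])([#6])[#6] describes a trivalent nitrogen with no H, bonded to three carbons — a tertiary amine.
The closest candidate here is a primary amide (-C(=O)NH2), but the amide nitrogen has H2 and only one carbon neighbour. No other fragment satisfies the full query, so there is no match.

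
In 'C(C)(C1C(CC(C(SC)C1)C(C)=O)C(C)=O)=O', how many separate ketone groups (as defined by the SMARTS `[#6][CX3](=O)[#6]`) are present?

3

[#6][CX3](=O)[#6] is the SMARTS for a ketone: a carbonyl carbon (no H) flanked by two carbons.
The molecule carries 3 separate instances of an acetyl/ketone group (-C(=O)CH3) meeting every constraint; each maps to a distinct set of atoms, giving 3 matches.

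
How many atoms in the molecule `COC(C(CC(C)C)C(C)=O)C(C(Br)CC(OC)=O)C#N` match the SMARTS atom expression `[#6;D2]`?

3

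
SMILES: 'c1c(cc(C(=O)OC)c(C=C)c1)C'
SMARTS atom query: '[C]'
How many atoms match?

Check the 13 heavy atoms by environment: 6× c (aromatic) → no; 5× C → match; 2× O → no.
That gives 5 matching atoms.

5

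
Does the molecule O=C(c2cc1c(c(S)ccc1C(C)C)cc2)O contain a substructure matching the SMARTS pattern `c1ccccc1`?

Yes

The pattern c1ccccc1 describes six aromatic carbons in a ring — a benzene ring.
The required atom environment is present in the molecule, so the pattern matches.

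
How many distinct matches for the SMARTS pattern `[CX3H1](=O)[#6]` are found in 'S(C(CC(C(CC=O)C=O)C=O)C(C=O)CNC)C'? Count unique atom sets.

[CX3H1](=O)[#6] is the SMARTS for an aldehyde: an sp2 carbon with one H, double-bonded to O and single-bonded to carbon.
The molecule carries 4 separate instances of an aldehyde (-CHO) meeting every constraint; each maps to a distinct set of atoms, giving 4 matches.

4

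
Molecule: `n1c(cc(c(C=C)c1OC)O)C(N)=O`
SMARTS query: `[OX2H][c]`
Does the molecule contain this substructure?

Yes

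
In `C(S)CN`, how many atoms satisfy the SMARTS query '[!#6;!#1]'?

2

The query [!#6;!#1] means: not carbon and not hydrogen — any heteroatom.
Check the 4 heavy atoms by environment: 2× C → no; 1× N → match; 1× S → match.
Summing the matching environments: 1 + 1 = 2 matching atoms.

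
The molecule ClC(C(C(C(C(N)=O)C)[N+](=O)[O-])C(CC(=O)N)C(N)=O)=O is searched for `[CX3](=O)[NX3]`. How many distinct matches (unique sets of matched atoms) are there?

[CX3](=O)[NX3] is the SMARTS for an amide: a carbonyl carbon bonded to a trivalent nitrogen.
The molecule carries 3 separate instances of a primary amide (-C(=O)NH2) meeting every constraint; each maps to a distinct set of atoms, giving 3 matches.

3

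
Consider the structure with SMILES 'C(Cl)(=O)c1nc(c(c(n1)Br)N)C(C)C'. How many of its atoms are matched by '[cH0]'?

4

The query [cH0] means: aromatic carbon with no attached hydrogen (substituted or ring-fusion).
Check the 14 heavy atoms by environment: 2× n (aromatic, H0) → no; 4× c (aromatic, H0) → match; 1× N (H2) → no; 1× Br (H0) → no; 1× C (H1) → no; 2× C (H3) → no; 1× C (H0) → no; 1× O (H0) → no; 1× Cl (H0) → no.
That gives 4 matching atoms.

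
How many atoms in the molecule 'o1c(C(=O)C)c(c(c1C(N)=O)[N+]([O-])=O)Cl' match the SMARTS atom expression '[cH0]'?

4

The query [cH0] means: aromatic carbon with no attached hydrogen (substituted or ring-fusion).
Check the 15 heavy atoms by environment: 1× o (aromatic, H0) → no; 4× c (aromatic, H0) → match; 1× Cl (H0) → no; 2× C (H0) → no; 3× O (H0) → no; 1× C (H3) → no; 1× N (charge +1, H0) → no; 1× O (charge -1, H0) → no; 1× N (H2) → no.
That gives 4 matching atoms.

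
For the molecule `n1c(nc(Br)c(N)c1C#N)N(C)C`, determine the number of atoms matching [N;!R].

The query [N;!R] means: aliphatic nitrogen not in a ring.
Check the 13 heavy atoms by environment: 2× n (aromatic, in 6-ring) → no; 4× c (aromatic, in 6-ring) → no; 3× N (acyclic) → match; 3× C (acyclic) → no; 1× Br (acyclic) → no.
That gives 3 matching atoms.

3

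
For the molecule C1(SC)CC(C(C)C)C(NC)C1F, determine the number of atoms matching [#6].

10

Check the 13 heavy atoms by environment: 10× C → match; 1× S → no; 1× N → no; 1× F → no.
That gives 10 matching atoms.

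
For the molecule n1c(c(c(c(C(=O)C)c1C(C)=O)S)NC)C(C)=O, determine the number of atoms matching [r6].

6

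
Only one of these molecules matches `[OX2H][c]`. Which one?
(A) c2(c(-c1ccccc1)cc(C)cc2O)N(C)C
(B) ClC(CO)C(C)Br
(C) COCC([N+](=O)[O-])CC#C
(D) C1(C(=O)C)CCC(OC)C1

A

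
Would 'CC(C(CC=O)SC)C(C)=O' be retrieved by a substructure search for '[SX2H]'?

No

The pattern [SX2H] describes an aliphatic sulfur with two connections, one being H — a thiol.
The closest candidate here is a methylthio ether (-SCH3), but the sulfur has H0 (bonded to two carbons), not H1. No other fragment satisfies the full query, so there is no match.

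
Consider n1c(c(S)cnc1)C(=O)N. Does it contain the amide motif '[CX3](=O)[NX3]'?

Yes

The pattern [CX3](=O)[NX3] describes a carbonyl carbon bonded to a trivalent nitrogen — an amide.
The molecule carries a primary amide (-C(=O)NH2), whose atoms satisfy every constraint of the query, so the pattern matches.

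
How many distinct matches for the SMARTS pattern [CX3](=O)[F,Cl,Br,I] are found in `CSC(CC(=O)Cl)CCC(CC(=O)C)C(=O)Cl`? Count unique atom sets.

2

[CX3](=O)[F,Cl,Br,I] is the SMARTS for an acyl halide: a carbonyl carbon bonded to a halogen.
The molecule carries 2 separate instances of an acyl chloride (-C(=O)Cl) meeting every constraint; each maps to a distinct set of atoms, giving 2 matches.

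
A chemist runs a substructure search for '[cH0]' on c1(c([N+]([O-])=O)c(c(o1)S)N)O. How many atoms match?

Check the 11 heavy atoms by environment: 1× o (aromatic, H0) → no; 4× c (aromatic, H0) → match; 1× S (H1) → no; 1× O (H1) → no; 1× N (H2) → no; 1× N (charge +1, H0) → no; 1× O (charge -1, H0) → no; 1× O (H0) → no.
That gives 4 matching atoms.

4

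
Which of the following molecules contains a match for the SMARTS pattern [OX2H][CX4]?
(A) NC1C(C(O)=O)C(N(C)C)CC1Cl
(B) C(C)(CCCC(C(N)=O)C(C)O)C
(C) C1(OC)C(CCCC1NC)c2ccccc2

B

[OX2H][CX4] describes a hydroxyl oxygen bound to an sp3 (X4) carbon (an aliphatic alcohol).
(A) has a carboxylic acid group (-C(=O)OH) but the -OH is on a CX3 carbonyl carbon, not a CX4 carbon.
(B) contains a hydroxyl group (-OH), which satisfies every atom and bond constraint.
(C) has a methoxy ether (-OCH3) but the oxygen has H0 (ether), not H1.
So the answer is (B).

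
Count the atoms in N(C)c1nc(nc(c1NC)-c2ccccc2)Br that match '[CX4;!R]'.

2

Check the 17 heavy atoms by environment: 2× n (aromatic, X2, in 6-ring) → no; 10× c (aromatic, X3, in 6-ring) → no; 2× N (X3, acyclic) → no; 2× C (X4, acyclic) → match; 1× Br (X1, acyclic) → no.
That gives 2 matching atoms.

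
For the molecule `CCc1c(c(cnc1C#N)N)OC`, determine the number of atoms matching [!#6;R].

1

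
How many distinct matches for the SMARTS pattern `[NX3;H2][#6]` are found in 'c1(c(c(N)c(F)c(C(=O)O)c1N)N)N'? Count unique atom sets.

[NX3;H2][#6] is the SMARTS for a primary amine: a trivalent nitrogen with two H attached to carbon.
The molecule carries 4 separate instances of a primary amino group (-NH2) meeting every constraint; each maps to a distinct set of atoms, giving 4 matches.

4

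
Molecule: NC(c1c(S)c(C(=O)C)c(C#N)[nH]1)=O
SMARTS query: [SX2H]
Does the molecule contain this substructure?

The pattern [SX2H] describes an aliphatic sulfur with two connections, one being H — a thiol.
The molecule carries a thiol (-SH), whose atoms satisfy every constraint of the query, so the pattern matches.

Yes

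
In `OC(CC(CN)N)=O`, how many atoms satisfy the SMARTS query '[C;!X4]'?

The query [C;!X4] means: aliphatic carbon that does not have four total connections.
Check the 8 heavy atoms by environment: 3× C (X4) → no; 2× N (X3) → no; 1× C (X3) → match; 1× O (X1) → no; 1× O (X2) → no.
That gives 1 matching atom.

1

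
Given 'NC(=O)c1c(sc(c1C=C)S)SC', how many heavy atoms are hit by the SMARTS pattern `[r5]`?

5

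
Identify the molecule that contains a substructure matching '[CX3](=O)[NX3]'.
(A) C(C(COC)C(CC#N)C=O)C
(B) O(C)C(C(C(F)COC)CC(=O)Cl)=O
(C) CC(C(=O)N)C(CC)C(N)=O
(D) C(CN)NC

[CX3](=O)[NX3] describes a carbonyl carbon bonded to a trivalent nitrogen (an amide).
(A) has a nitrile (-C#N) but the nitrile N is NX1 (triple-bonded), not NX3.
(B) has a methyl-ester group (-C(=O)OCH3) but the carbonyl is bonded to O, not to an NX3 nitrogen.
(C) contains a primary amide (-C(=O)NH2), which satisfies every atom and bond constraint.
(D) has a primary amino group (-NH2) but the -NH2 is not attached to a carbonyl carbon.
So the answer is (C).

C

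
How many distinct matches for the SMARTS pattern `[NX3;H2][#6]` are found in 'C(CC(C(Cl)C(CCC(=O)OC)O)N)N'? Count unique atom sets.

2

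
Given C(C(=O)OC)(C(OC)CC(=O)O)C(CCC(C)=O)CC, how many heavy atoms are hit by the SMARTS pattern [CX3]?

3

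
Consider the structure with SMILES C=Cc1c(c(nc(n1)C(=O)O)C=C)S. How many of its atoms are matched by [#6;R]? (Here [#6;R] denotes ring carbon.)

4

The query [#6;R] means: carbon that is part of a ring.
Check the 14 heavy atoms by environment: 2× n (aromatic, in 6-ring) → no; 4× c (aromatic, in 6-ring) → match; 5× C (acyclic) → no; 2× O (acyclic) → no; 1× S (acyclic) → no.
That gives 4 matching atoms.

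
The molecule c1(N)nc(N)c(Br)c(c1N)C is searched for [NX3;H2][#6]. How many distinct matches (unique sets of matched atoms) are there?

[NX3;H2][#6] is the SMARTS for a primary amine: a trivalent nitrogen with two H attached to carbon.
The molecule carries 3 separate instances of a primary amino group (-NH2) meeting every constraint; each maps to a distinct set of atoms, giving 3 matches.

3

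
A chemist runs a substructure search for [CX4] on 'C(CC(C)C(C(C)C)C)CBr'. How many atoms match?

The query [CX4] means: C with X4: aliphatic carbon with exactly 4 total connections (bonds + H).
Check the 11 heavy atoms by environment: 10× C (X4) → match; 1× Br (X1) → no.
That gives 10 matching atoms.

10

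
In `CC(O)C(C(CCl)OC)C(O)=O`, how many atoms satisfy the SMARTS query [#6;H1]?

The query [#6;H1] means: any carbon bearing exactly one hydrogen.
Check the 12 heavy atoms by environment: 1× C (H2) → no; 3× C (H1) → match; 2× C (H3) → no; 1× Cl (H0) → no; 2× O (H1) → no; 1× C (H0) → no; 2× O (H0) → no.
That gives 3 matching atoms.

3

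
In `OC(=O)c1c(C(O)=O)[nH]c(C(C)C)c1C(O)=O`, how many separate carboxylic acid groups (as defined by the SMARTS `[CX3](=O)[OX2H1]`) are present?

3

[CX3](=O)[OX2H1] is the SMARTS for a carboxylic acid: an sp2 carbon double-bonded to O and single-bonded to an -OH oxygen.
The molecule carries 3 separate instances of a carboxylic acid group (-C(=O)OH) meeting every constraint; each maps to a distinct set of atoms, giving 3 matches.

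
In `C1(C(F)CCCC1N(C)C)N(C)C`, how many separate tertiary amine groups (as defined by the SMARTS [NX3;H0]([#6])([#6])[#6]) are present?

[NX3;H0]([#6])([#6])[#6] is the SMARTS for a tertiary amine: a trivalent nitrogen with no H, bonded to three carbons.
The molecule carries 2 separate instances of a dimethylamino group (-N(CH3)2) meeting every constraint; each maps to a distinct set of atoms, giving 2 matches.

2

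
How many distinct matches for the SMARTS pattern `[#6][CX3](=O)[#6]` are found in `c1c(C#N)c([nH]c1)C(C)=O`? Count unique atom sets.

1

[#6][CX3](=O)[#6] is the SMARTS for a ketone: a carbonyl carbon (no H) flanked by two carbons.
Exactly one fragment in the molecule meets all constraints, giving 1 match.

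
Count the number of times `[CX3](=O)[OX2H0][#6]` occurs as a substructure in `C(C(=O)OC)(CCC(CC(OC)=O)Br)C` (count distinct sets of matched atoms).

2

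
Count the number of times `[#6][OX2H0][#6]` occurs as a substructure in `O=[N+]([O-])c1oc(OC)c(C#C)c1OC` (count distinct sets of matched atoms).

[#6][OX2H0][#6] is the SMARTS for an ether: an aliphatic oxygen bridging two carbons with no H on the oxygen.
The molecule carries 2 separate instances of a methoxy ether (-OCH3) meeting every constraint; each maps to a distinct set of atoms, giving 2 matches.

2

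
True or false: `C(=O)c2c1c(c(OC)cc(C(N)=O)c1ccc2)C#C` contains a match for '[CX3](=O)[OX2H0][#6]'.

The pattern [CX3](=O)[OX2H0][#6] describes a carbonyl carbon bonded to an oxygen that is itself bonded to carbon (no H on that O) — an ester.
The closest candidate here is a primary amide (-C(=O)NH2), but the carbonyl is bonded to N, not to an O-C linkage. No other fragment satisfies the full query, so there is no match.

False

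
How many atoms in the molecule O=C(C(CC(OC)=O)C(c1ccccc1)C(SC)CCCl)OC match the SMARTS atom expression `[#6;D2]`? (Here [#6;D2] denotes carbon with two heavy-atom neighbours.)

Check the 23 heavy atoms by environment: 3× C (D2) → match; 5× C (D3) → no; 2× O (D1) → no; 2× O (D2) → no; 3× C (D1) → no; 1× c (aromatic, D3) → no; 5× c (aromatic, D2) → match; 1× Cl (D1) → no; 1× S (D2) → no.
Summing the matching environments: 3 + 5 = 8 matching atoms.

8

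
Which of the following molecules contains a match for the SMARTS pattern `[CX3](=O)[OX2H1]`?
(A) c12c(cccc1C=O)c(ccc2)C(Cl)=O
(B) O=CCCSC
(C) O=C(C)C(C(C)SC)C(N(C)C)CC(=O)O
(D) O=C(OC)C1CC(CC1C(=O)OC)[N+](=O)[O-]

C

[CX3](=O)[OX2H1] describes an sp2 carbon double-bonded to O and single-bonded to an -OH oxygen (a carboxylic acid).
(A) has an aldehyde (-CHO) but there is no singly-bonded oxygen on the carbonyl carbon.
(B) has an aldehyde (-CHO) but there is no singly-bonded oxygen on the carbonyl carbon.
(C) contains a carboxylic acid group (-C(=O)OH), which satisfies every atom and bond constraint.
(D) has a methyl-ester group (-C(=O)OCH3) but the singly-bonded O has no H (OX2H0, not OX2H1).
So the answer is (C).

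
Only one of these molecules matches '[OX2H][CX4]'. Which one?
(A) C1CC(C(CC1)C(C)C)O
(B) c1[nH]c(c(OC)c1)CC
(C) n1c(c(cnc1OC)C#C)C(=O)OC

A

[OX2H][CX4] describes a hydroxyl oxygen bound to an sp3 (X4) carbon (an aliphatic alcohol).
(A) contains a hydroxyl group (-OH), which satisfies every atom and bond constraint.
(B) has a methoxy ether (-OCH3) but the oxygen has H0 (ether), not H1.
(C) has a methoxy ether (-OCH3) but the oxygen has H0 (ether), not H1.
So the answer is (A).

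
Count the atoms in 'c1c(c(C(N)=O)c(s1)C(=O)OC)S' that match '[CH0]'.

2

Check the 13 heavy atoms by environment: 1× s (aromatic, H0) → no; 3× c (aromatic, H0) → no; 1× c (aromatic, H1) → no; 1× S (H1) → no; 2× C (H0) → match; 3× O (H0) → no; 1× C (H3) → no; 1× N (H2) → no.
That gives 2 matching atoms.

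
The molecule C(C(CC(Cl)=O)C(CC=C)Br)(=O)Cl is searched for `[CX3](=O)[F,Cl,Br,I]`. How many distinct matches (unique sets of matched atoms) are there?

[CX3](=O)[F,Cl,Br,I] is the SMARTS for an acyl halide: a carbonyl carbon bonded to a halogen.
The molecule carries 2 separate instances of an acyl chloride (-C(=O)Cl) meeting every constraint; each maps to a distinct set of atoms, giving 2 matches.

2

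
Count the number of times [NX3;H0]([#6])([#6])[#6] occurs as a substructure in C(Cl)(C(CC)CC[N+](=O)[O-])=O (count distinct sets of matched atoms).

0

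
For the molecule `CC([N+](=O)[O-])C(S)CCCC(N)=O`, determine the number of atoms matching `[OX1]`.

3

Check the 13 heavy atoms by environment: 6× C (X4) → no; 1× S (X2) → no; 1× C (X3) → no; 2× O (X1) → match; 1× N (X3) → no; 1× N (charge +1, X3) → no; 1× O (charge -1, X1) → match.
Summing the matching environments: 2 + 1 = 3 matching atoms.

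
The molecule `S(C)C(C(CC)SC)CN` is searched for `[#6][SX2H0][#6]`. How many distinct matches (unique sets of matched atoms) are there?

2

[#6][SX2H0][#6] is the SMARTS for a thioether: an aliphatic sulfur bridging two carbons with no H on the sulfur.
The molecule carries 2 separate instances of a methylthio ether (-SCH3) meeting every constraint; each maps to a distinct set of atoms, giving 2 matches.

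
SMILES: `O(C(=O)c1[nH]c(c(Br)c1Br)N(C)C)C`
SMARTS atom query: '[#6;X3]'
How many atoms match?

The query [#6;X3] means: any carbon (aromatic or not) with three total connections.
Check the 14 heavy atoms by environment: 1× n (aromatic, X3) → no; 4× c (aromatic, X3) → match; 1× N (X3) → no; 3× C (X4) → no; 2× Br (X1) → no; 1× C (X3) → match; 1× O (X1) → no; 1× O (X2) → no.
Summing the matching environments: 4 + 1 = 5 matching atoms.

5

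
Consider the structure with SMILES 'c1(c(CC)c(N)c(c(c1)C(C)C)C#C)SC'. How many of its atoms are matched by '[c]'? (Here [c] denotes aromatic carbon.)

6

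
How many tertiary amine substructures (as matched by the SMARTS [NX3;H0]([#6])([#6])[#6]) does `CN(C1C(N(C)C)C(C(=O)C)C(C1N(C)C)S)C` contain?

3

[NX3;H0]([#6])([#6])[#6] is the SMARTS for a tertiary amine: a trivalent nitrogen with no H, bonded to three carbons.
The molecule carries 3 separate instances of a dimethylamino group (-N(CH3)2) meeting every constraint; each maps to a distinct set of atoms, giving 3 matches.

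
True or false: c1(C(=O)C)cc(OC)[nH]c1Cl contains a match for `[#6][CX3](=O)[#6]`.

The pattern [#6][CX3](=O)[#6] describes a carbonyl carbon (no H) flanked by two carbons — a ketone.
The molecule carries an acetyl/ketone group (-C(=O)CH3), whose atoms satisfy every constraint of the query, so the pattern matches.

True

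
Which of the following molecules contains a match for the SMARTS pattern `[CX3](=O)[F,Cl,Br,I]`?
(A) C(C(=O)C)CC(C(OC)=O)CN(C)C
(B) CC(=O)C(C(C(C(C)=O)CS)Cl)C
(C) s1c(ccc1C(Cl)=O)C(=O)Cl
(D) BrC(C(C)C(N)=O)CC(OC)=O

C

[CX3](=O)[F,Cl,Br,I] describes a carbonyl carbon bonded to a halogen (an acyl halide).
(A) has a methyl-ester group (-C(=O)OCH3) but the carbonyl is bonded to -O-C, not to a halogen.
(B) has a chloro substituent but the Cl is not on a carbonyl carbon.
(C) contains an acyl chloride (-C(=O)Cl), which satisfies every atom and bond constraint.
(D) has a methyl-ester group (-C(=O)OCH3) but the carbonyl is bonded to -O-C, not to a halogen.
So the answer is (C).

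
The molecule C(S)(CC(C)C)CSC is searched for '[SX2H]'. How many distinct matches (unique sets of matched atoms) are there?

1

[SX2H] is the SMARTS for a thiol: an aliphatic sulfur with two connections, one being H.
Exactly one fragment in the molecule meets all constraints, giving 1 match.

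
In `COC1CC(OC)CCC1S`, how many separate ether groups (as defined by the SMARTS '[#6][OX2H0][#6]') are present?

2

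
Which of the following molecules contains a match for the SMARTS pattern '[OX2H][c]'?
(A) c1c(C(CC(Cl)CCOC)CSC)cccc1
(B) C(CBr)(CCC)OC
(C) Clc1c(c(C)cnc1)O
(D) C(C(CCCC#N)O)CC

C

[OX2H][c] describes a hydroxyl oxygen attached to an aromatic carbon (a phenol).
(A) has a methoxy ether (-OCH3) but the oxygen has H0, not H1.
(B) has a methoxy ether (-OCH3) but the oxygen has H0, not H1.
(C) contains a hydroxyl group (-OH), which satisfies every atom and bond constraint.
(D) has a hydroxyl group (-OH) but the -OH is on an aliphatic carbon, not an aromatic c.
So the answer is (C).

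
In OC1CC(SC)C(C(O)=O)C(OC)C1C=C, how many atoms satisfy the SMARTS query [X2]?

The query [X2] means: any atom with exactly two total connections (bonds + H).
Check the 16 heavy atoms by environment: 8× C (X4) → no; 3× C (X3) → no; 3× O (X2) → match; 1× S (X2) → match; 1× O (X1) → no.
Summing the matching environments: 3 + 1 = 4 matching atoms.

4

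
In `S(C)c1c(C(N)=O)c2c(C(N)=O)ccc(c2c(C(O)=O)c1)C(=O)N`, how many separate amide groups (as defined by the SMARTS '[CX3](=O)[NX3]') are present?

[CX3](=O)[NX3] is the SMARTS for an amide: a carbonyl carbon bonded to a trivalent nitrogen.
The molecule carries 3 separate instances of a primary amide (-C(=O)NH2) meeting every constraint; each maps to a distinct set of atoms, giving 3 matches.

3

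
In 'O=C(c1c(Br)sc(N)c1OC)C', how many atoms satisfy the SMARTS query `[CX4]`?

2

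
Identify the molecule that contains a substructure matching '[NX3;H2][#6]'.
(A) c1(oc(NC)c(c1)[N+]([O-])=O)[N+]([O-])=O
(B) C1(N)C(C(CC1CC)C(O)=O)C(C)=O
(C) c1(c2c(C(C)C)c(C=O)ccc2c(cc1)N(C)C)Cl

[NX3;H2][#6] describes a trivalent nitrogen with two H attached to carbon (a primary amine).
(A) has a nitro group (-[N+](=O)[O-]) but the nitrogen is [N+] with no H, not NX3H2.
(B) contains a primary amino group (-NH2), which satisfies every atom and bond constraint.
(C) has a dimethylamino group (-N(CH3)2) but the nitrogen has H0, not H2.
So the answer is (B).

B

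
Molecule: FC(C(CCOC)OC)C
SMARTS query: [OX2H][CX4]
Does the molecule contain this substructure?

The pattern [OX2H][CX4] describes a hydroxyl oxygen bound to an sp3 (X4) carbon — an aliphatic alcohol.
The closest candidate here is a methoxy ether (-OCH3), but the oxygen has H0 (ether), not H1. No other fragment satisfies the full query, so there is no match.

No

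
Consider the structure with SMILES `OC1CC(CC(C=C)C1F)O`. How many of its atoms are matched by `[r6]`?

6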